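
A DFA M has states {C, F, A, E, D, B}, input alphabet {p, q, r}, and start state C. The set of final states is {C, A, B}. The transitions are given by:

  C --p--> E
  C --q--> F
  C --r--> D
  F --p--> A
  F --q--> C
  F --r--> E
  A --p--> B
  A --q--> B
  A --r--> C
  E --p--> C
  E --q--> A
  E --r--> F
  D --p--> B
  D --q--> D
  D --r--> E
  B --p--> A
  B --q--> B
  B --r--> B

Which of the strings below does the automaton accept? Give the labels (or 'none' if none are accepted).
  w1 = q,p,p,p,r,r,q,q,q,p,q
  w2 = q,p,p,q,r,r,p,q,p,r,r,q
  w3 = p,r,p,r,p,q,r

w1, w3

w1: Trace: C -q-> F -p-> A -p-> B -p-> A -r-> C -r-> D -q-> D -q-> D -q-> D -p-> B -q-> B  → end B, accepted
w2: Trace: C -q-> F -p-> A -p-> B -q-> B -r-> B -r-> B -p-> A -q-> B -p-> A -r-> C -r-> D -q-> D  → end D, rejected
w3: Trace: C -p-> E -r-> F -p-> A -r-> C -p-> E -q-> A -r-> C  → end C, accepted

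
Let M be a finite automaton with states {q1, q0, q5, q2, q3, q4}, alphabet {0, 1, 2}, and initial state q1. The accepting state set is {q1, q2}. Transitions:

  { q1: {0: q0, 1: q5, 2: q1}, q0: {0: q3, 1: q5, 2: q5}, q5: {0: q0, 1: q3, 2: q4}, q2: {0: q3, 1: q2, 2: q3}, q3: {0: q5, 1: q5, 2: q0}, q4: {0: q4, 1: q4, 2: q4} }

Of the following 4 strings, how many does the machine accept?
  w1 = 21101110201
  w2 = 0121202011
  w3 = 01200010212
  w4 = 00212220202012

w1: Trace: q1 -2-> q1 -1-> q5 -1-> q3 -0-> q5 -1-> q3 -1-> q5 -1-> q3 -0-> q5 -2-> q4 -0-> q4 -1-> q4  → end q4, rejected
w2: Trace: q1 -0-> q0 -1-> q5 -2-> q4 -1-> q4 -2-> q4 -0-> q4 -2-> q4 -0-> q4 -1-> q4 -1-> q4  → end q4, rejected
w3: Trace: q1 -0-> q0 -1-> q5 -2-> q4 -0-> q4 -0-> q4 -0-> q4 -1-> q4 -0-> q4 -2-> q4 -1-> q4 -2-> q4  → end q4, rejected
w4: Trace: q1 -0-> q0 -0-> q3 -2-> q0 -1-> q5 -2-> q4 -2-> q4 -2-> q4 -0-> q4 -2-> q4 -0-> q4 -2-> q4 -0-> q4 -1-> q4 -2-> q4  → end q4, rejected

0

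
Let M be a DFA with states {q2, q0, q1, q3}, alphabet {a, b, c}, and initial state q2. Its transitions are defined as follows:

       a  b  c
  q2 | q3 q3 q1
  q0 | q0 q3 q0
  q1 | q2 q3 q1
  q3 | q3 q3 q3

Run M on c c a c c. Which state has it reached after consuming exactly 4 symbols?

q1

Trace: q2 -c-> q1 -c-> q1 -a-> q2 -c-> q1
After 4 symbols: q1.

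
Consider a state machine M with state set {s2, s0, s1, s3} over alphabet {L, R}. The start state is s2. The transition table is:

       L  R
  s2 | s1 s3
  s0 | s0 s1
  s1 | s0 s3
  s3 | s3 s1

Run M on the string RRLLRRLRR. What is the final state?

start at s2
read 'R': s2 → s3
read 'R': s3 → s1
read 'L': s1 → s0
read 'L': s0 → s0
read 'R': s0 → s1
read 'R': s1 → s3
read 'L': s3 → s3
read 'R': s3 → s1
read 'R': s1 → s3

s3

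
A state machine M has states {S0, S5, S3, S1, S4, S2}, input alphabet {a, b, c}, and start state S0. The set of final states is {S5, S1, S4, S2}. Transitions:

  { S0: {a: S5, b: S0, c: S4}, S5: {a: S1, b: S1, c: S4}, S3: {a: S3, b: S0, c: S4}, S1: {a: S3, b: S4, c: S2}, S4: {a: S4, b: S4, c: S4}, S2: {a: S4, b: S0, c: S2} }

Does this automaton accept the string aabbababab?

Yes

S0 → S5 → S1 → S4 → S4 → S4 → S4 → S4 → S4 → S4 → S4
End state S4 is accepting.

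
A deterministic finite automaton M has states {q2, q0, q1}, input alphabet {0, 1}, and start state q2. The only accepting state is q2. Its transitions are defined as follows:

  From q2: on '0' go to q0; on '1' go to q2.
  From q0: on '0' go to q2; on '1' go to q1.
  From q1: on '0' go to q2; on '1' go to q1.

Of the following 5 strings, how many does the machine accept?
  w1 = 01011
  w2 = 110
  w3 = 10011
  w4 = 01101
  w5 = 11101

3

w1: q2 → q0 → q1 → q2 → q2 → q2  → end q2, accepted
w2: q2 → q2 → q2 → q0  → end q0, rejected
w3: q2 → q2 → q0 → q2 → q2 → q2  → end q2, accepted
w4: q2 → q0 → q1 → q1 → q2 → q2  → end q2, accepted
w5: q2 → q2 → q2 → q2 → q0 → q1  → end q1, rejected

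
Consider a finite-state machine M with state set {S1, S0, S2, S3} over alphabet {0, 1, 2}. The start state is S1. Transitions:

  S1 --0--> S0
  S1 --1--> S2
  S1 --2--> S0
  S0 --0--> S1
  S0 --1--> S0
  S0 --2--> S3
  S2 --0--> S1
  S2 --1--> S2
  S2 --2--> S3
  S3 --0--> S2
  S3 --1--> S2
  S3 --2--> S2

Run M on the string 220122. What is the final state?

S1 → S0 → S3 → S2 → S2 → S3 → S2

S2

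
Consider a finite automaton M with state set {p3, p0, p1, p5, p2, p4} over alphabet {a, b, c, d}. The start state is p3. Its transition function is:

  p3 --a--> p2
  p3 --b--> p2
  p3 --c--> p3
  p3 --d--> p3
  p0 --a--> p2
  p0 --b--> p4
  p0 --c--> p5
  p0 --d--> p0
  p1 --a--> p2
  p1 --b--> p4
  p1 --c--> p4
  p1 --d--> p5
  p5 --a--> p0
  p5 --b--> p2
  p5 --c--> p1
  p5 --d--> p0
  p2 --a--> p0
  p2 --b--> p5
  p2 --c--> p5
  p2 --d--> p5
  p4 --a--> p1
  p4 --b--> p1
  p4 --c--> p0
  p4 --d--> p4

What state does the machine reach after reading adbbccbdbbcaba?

p3 → p2 → p5 → p2 → p5 → p1 → p4 → p1 → p5 → p2 → p5 → p1 → p2 → p5 → p0

p0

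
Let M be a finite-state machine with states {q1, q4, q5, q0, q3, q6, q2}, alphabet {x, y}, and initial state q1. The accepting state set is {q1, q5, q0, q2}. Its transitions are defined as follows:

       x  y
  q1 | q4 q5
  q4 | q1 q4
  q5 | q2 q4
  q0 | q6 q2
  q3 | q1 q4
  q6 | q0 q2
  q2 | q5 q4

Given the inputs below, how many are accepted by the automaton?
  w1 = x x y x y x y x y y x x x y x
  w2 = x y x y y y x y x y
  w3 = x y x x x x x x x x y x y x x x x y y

1

w1:
  start at q1
  read 'x': q1 → q4
  read 'x': q4 → q1
  read 'y': q1 → q5
  read 'x': q5 → q2
  read 'y': q2 → q4
  read 'x': q4 → q1
  read 'y': q1 → q5
  read 'x': q5 → q2
  read 'y': q2 → q4
  read 'y': q4 → q4
  read 'x': q4 → q1
  read 'x': q1 → q4
  read 'x': q4 → q1
  read 'y': q1 → q5
  read 'x': q5 → q2
  end q2, accepted
w2:
  start at q1
  read 'x': q1 → q4
  read 'y': q4 → q4
  read 'x': q4 → q1
  read 'y': q1 → q5
  read 'y': q5 → q4
  read 'y': q4 → q4
  read 'x': q4 → q1
  read 'y': q1 → q5
  read 'x': q5 → q2
  read 'y': q2 → q4
  end q4, rejected
w3:
  start at q1
  read 'x': q1 → q4
  read 'y': q4 → q4
  read 'x': q4 → q1
  read 'x': q1 → q4
  read 'x': q4 → q1
  read 'x': q1 → q4
  read 'x': q4 → q1
  read 'x': q1 → q4
  read 'x': q4 → q1
  read 'x': q1 → q4
  read 'y': q4 → q4
  read 'x': q4 → q1
  read 'y': q1 → q5
  read 'x': q5 → q2
  read 'x': q2 → q5
  read 'x': q5 → q2
  read 'x': q2 → q5
  read 'y': q5 → q4
  read 'y': q4 → q4
  end q4, rejected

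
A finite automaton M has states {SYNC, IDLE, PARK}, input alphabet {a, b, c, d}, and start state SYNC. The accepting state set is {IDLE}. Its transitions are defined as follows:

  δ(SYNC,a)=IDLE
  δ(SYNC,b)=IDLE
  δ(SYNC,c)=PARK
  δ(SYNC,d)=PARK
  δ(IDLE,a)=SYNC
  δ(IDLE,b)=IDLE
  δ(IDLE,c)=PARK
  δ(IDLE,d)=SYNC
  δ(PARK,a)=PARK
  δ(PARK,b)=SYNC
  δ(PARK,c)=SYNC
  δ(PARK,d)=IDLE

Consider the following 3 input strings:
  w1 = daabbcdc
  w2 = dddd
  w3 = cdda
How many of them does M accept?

w1: SYNC → PARK → PARK → PARK → SYNC → IDLE → PARK → IDLE → PARK  → end PARK, rejected
w2: SYNC → PARK → IDLE → SYNC → PARK  → end PARK, rejected
w3: SYNC → PARK → IDLE → SYNC → IDLE  → end IDLE, accepted

1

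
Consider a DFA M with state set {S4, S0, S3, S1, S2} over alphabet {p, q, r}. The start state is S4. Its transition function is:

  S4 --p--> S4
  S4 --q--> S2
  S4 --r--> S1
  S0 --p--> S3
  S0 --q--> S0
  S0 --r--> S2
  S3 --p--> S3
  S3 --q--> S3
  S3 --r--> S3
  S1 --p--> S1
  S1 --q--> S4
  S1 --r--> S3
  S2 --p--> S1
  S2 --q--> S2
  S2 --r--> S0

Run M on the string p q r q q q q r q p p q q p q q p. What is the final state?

start at S4
read 'p': S4 → S4
read 'q': S4 → S2
read 'r': S2 → S0
read 'q': S0 → S0
read 'q': S0 → S0
read 'q': S0 → S0
read 'q': S0 → S0
read 'r': S0 → S2
read 'q': S2 → S2
read 'p': S2 → S1
read 'p': S1 → S1
read 'q': S1 → S4
read 'q': S4 → S2
read 'p': S2 → S1
read 'q': S1 → S4
read 'q': S4 → S2
read 'p': S2 → S1

S1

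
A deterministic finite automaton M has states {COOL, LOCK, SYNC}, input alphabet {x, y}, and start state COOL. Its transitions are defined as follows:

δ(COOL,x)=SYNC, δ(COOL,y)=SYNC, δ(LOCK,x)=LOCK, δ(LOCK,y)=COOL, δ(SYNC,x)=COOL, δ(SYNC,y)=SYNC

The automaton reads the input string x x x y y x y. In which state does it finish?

Trace: COOL -x-> SYNC -x-> COOL -x-> SYNC -y-> SYNC -y-> SYNC -x-> COOL -y-> SYNC

SYNC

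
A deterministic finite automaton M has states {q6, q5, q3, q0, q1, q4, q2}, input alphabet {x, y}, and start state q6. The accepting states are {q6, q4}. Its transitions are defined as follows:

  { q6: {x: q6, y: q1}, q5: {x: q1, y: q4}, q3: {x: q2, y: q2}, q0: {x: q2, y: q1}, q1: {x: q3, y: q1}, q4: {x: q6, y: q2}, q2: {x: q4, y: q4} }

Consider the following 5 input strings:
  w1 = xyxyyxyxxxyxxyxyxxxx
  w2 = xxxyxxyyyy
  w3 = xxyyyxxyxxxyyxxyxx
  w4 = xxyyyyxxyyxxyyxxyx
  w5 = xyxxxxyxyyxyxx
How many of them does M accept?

3

w1:
  start at q6
  read 'x': q6 → q6
  read 'y': q6 → q1
  read 'x': q1 → q3
  read 'y': q3 → q2
  read 'y': q2 → q4
  read 'x': q4 → q6
  read 'y': q6 → q1
  read 'x': q1 → q3
  read 'x': q3 → q2
  read 'x': q2 → q4
  read 'y': q4 → q2
  read 'x': q2 → q4
  read 'x': q4 → q6
  read 'y': q6 → q1
  read 'x': q1 → q3
  read 'y': q3 → q2
  read 'x': q2 → q4
  read 'x': q4 → q6
  read 'x': q6 → q6
  read 'x': q6 → q6
  end q6, accepted
w2:
  start at q6
  read 'x': q6 → q6
  read 'x': q6 → q6
  read 'x': q6 → q6
  read 'y': q6 → q1
  read 'x': q1 → q3
  read 'x': q3 → q2
  read 'y': q2 → q4
  read 'y': q4 → q2
  read 'y': q2 → q4
  read 'y': q4 → q2
  end q2, rejected
w3:
  start at q6
  read 'x': q6 → q6
  read 'x': q6 → q6
  read 'y': q6 → q1
  read 'y': q1 → q1
  read 'y': q1 → q1
  read 'x': q1 → q3
  read 'x': q3 → q2
  read 'y': q2 → q4
  read 'x': q4 → q6
  read 'x': q6 → q6
  read 'x': q6 → q6
  read 'y': q6 → q1
  read 'y': q1 → q1
  read 'x': q1 → q3
  read 'x': q3 → q2
  read 'y': q2 → q4
  read 'x': q4 → q6
  read 'x': q6 → q6
  end q6, accepted
w4:
  start at q6
  read 'x': q6 → q6
  read 'x': q6 → q6
  read 'y': q6 → q1
  read 'y': q1 → q1
  read 'y': q1 → q1
  read 'y': q1 → q1
  read 'x': q1 → q3
  read 'x': q3 → q2
  read 'y': q2 → q4
  read 'y': q4 → q2
  read 'x': q2 → q4
  read 'x': q4 → q6
  read 'y': q6 → q1
  read 'y': q1 → q1
  read 'x': q1 → q3
  read 'x': q3 → q2
  read 'y': q2 → q4
  read 'x': q4 → q6
  end q6, accepted
w5:
  start at q6
  read 'x': q6 → q6
  read 'y': q6 → q1
  read 'x': q1 → q3
  read 'x': q3 → q2
  read 'x': q2 → q4
  read 'x': q4 → q6
  read 'y': q6 → q1
  read 'x': q1 → q3
  read 'y': q3 → q2
  read 'y': q2 → q4
  read 'x': q4 → q6
  read 'y': q6 → q1
  read 'x': q1 → q3
  read 'x': q3 → q2
  end q2, rejected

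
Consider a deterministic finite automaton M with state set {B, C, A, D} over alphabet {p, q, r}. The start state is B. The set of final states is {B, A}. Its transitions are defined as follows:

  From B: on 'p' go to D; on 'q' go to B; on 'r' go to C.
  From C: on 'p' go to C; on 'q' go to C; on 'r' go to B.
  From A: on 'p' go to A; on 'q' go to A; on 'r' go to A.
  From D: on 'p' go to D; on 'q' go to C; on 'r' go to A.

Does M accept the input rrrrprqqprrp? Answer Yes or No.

Yes

B → C → B → C → B → D → A → A → A → A → A → A → A
End state A is accepting.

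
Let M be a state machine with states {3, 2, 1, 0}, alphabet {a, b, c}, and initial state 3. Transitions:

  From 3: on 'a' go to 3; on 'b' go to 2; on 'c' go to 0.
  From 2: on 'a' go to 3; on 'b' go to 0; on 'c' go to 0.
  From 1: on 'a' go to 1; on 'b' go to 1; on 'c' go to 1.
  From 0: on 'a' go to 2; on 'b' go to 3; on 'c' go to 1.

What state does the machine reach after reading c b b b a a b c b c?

start at 3
read 'c': 3 → 0
read 'b': 0 → 3
read 'b': 3 → 2
read 'b': 2 → 0
read 'a': 0 → 2
read 'a': 2 → 3
read 'b': 3 → 2
read 'c': 2 → 0
read 'b': 0 → 3
read 'c': 3 → 0

0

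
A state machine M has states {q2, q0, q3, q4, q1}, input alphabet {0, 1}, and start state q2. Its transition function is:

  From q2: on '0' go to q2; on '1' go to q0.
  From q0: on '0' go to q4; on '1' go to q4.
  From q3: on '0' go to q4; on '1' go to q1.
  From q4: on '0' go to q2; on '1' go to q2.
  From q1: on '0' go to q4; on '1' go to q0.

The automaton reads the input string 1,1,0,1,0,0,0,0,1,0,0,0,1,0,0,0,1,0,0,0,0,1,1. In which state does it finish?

q4

start at q2
read '1': q2 → q0
read '1': q0 → q4
read '0': q4 → q2
read '1': q2 → q0
read '0': q0 → q4
read '0': q4 → q2
read '0': q2 → q2
read '0': q2 → q2
read '1': q2 → q0
read '0': q0 → q4
read '0': q4 → q2
read '0': q2 → q2
read '1': q2 → q0
read '0': q0 → q4
read '0': q4 → q2
read '0': q2 → q2
read '1': q2 → q0
read '0': q0 → q4
read '0': q4 → q2
read '0': q2 → q2
read '0': q2 → q2
read '1': q2 → q0
read '1': q0 → q4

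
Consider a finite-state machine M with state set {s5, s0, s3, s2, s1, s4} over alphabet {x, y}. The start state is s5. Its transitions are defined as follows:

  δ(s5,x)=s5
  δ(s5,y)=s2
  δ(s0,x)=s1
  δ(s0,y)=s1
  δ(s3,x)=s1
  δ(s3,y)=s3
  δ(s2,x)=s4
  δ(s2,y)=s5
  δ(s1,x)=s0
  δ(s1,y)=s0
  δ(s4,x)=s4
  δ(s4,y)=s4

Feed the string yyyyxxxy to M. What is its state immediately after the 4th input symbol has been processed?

start at s5
read 'y': s5 → s2
read 'y': s2 → s5
read 'y': s5 → s2
read 'y': s2 → s5
After 4 symbols: s5.

s5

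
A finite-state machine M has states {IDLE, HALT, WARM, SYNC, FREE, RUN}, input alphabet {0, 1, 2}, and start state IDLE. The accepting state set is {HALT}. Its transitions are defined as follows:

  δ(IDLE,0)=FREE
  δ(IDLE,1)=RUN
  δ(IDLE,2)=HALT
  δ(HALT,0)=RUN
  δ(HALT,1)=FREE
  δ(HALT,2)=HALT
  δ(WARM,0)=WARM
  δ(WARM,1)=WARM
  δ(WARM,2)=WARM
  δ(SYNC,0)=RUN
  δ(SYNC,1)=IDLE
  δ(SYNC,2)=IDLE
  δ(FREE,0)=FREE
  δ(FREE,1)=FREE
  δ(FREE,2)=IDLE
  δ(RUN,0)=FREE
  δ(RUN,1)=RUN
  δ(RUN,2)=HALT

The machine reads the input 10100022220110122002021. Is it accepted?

IDLE → RUN → FREE → FREE → FREE → FREE → FREE → IDLE → HALT → HALT → HALT → RUN → RUN → RUN → FREE → FREE → IDLE → HALT → RUN → FREE → IDLE → FREE → IDLE → RUN
End state RUN is not accepting.

No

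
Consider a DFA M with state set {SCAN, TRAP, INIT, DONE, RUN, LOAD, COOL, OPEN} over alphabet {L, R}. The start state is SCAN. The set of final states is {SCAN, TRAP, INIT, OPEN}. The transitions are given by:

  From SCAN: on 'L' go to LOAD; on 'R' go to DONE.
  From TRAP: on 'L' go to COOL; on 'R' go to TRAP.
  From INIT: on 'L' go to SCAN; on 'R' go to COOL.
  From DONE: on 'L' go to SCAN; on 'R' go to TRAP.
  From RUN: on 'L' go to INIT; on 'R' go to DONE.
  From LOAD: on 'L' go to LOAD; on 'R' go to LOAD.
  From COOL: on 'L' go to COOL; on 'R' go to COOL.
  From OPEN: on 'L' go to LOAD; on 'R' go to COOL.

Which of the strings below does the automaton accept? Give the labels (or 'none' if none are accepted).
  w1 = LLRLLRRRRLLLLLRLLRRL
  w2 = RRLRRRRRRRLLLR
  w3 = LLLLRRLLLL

none

w1: Trace: SCAN -L-> LOAD -L-> LOAD -R-> LOAD -L-> LOAD -L-> LOAD -R-> LOAD -R-> LOAD -R-> LOAD -R-> LOAD -L-> LOAD -L-> LOAD -L-> LOAD -L-> LOAD -L-> LOAD -R-> LOAD -L-> LOAD -L-> LOAD -R-> LOAD -R-> LOAD -L-> LOAD  → end LOAD, rejected
w2: Trace: SCAN -R-> DONE -R-> TRAP -L-> COOL -R-> COOL -R-> COOL -R-> COOL -R-> COOL -R-> COOL -R-> COOL -R-> COOL -L-> COOL -L-> COOL -L-> COOL -R-> COOL  → end COOL, rejected
w3: Trace: SCAN -L-> LOAD -L-> LOAD -L-> LOAD -L-> LOAD -R-> LOAD -R-> LOAD -L-> LOAD -L-> LOAD -L-> LOAD -L-> LOAD  → end LOAD, rejected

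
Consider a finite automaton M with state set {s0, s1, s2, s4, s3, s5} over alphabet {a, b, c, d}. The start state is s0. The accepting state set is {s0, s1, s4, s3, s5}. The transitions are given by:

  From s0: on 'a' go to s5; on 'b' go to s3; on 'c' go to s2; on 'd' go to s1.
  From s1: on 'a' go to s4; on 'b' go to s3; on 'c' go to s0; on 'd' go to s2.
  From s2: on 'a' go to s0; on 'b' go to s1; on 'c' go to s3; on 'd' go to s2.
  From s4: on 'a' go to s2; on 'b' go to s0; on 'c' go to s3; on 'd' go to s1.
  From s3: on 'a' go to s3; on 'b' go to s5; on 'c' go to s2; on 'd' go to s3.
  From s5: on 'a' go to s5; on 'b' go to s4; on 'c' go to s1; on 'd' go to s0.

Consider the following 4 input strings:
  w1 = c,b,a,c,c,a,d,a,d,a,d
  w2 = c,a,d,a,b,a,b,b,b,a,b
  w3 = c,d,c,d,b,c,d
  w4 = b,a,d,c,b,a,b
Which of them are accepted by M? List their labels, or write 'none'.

w1:
  start at s0
  read 'c': s0 → s2
  read 'b': s2 → s1
  read 'a': s1 → s4
  read 'c': s4 → s3
  read 'c': s3 → s2
  read 'a': s2 → s0
  read 'd': s0 → s1
  read 'a': s1 → s4
  read 'd': s4 → s1
  read 'a': s1 → s4
  read 'd': s4 → s1
  end s1, accepted
w2:
  start at s0
  read 'c': s0 → s2
  read 'a': s2 → s0
  read 'd': s0 → s1
  read 'a': s1 → s4
  read 'b': s4 → s0
  read 'a': s0 → s5
  read 'b': s5 → s4
  read 'b': s4 → s0
  read 'b': s0 → s3
  read 'a': s3 → s3
  read 'b': s3 → s5
  end s5, accepted
w3:
  start at s0
  read 'c': s0 → s2
  read 'd': s2 → s2
  read 'c': s2 → s3
  read 'd': s3 → s3
  read 'b': s3 → s5
  read 'c': s5 → s1
  read 'd': s1 → s2
  end s2, rejected
w4:
  start at s0
  read 'b': s0 → s3
  read 'a': s3 → s3
  read 'd': s3 → s3
  read 'c': s3 → s2
  read 'b': s2 → s1
  read 'a': s1 → s4
  read 'b': s4 → s0
  end s0, accepted

w1, w2, w4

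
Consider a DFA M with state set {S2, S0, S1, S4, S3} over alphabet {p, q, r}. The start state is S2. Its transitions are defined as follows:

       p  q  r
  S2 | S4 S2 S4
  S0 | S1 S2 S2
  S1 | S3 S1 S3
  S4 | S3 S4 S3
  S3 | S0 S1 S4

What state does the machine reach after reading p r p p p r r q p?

S2 → S4 → S3 → S0 → S1 → S3 → S4 → S3 → S1 → S3

S3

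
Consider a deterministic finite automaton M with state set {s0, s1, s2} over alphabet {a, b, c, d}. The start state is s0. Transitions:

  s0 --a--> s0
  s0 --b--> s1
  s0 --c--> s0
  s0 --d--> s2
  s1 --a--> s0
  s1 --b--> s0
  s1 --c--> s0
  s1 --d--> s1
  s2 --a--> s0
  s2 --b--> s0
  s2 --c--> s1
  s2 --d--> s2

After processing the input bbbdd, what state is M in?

s0 → s1 → s0 → s1 → s1 → s1

s1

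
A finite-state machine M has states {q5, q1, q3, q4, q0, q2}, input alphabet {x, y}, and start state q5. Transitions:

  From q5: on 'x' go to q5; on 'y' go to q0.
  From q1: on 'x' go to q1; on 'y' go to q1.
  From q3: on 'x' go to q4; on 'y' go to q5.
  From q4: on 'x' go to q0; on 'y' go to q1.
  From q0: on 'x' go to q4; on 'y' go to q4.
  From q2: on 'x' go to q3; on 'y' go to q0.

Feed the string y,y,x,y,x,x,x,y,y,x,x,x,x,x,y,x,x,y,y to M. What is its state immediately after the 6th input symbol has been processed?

q4

Trace: q5 -y-> q0 -y-> q4 -x-> q0 -y-> q4 -x-> q0 -x-> q4
After 6 symbols: q4.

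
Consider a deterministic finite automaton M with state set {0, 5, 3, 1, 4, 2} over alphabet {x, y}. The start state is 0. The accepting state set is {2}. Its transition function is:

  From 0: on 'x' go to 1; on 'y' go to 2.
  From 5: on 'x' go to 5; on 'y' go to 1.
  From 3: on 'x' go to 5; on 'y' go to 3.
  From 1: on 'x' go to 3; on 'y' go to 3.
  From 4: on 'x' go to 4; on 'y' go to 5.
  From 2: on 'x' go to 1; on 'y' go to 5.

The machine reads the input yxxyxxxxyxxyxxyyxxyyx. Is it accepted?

start at 0
read 'y': 0 → 2
read 'x': 2 → 1
read 'x': 1 → 3
read 'y': 3 → 3
read 'x': 3 → 5
read 'x': 5 → 5
read 'x': 5 → 5
read 'x': 5 → 5
read 'y': 5 → 1
read 'x': 1 → 3
read 'x': 3 → 5
read 'y': 5 → 1
read 'x': 1 → 3
read 'x': 3 → 5
read 'y': 5 → 1
read 'y': 1 → 3
read 'x': 3 → 5
read 'x': 5 → 5
read 'y': 5 → 1
read 'y': 1 → 3
read 'x': 3 → 5
End state 5 is not accepting.

No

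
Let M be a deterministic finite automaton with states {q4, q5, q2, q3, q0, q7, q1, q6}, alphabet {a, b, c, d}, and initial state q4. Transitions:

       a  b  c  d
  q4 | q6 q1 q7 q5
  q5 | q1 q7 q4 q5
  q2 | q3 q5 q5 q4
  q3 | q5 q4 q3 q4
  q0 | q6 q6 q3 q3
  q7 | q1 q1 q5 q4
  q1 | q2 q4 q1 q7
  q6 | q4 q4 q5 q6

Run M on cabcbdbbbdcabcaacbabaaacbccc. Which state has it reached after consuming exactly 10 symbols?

q4 → q7 → q1 → q4 → q7 → q1 → q7 → q1 → q4 → q1 → q7
After 10 symbols: q7.

q7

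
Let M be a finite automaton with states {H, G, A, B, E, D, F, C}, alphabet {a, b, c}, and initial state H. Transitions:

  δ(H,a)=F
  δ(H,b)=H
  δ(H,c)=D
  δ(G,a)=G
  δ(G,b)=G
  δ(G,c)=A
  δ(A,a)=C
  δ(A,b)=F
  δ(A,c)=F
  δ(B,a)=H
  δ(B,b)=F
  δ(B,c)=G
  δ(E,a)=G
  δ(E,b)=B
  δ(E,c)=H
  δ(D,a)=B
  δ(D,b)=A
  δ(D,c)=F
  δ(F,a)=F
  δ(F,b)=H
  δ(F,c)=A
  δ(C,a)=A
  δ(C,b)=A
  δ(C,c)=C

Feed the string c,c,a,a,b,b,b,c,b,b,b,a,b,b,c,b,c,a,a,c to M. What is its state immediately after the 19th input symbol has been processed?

F

H → D → F → F → F → H → H → H → D → A → F → H → F → H → H → D → A → F → F → F
After 19 symbols: F.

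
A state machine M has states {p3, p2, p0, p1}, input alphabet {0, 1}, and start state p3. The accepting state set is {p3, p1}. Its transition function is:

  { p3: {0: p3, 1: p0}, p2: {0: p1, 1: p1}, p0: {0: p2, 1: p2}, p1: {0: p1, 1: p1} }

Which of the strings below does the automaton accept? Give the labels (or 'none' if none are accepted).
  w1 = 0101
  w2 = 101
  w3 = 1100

w1: Trace: p3 -0-> p3 -1-> p0 -0-> p2 -1-> p1  → end p1, accepted
w2: Trace: p3 -1-> p0 -0-> p2 -1-> p1  → end p1, accepted
w3: Trace: p3 -1-> p0 -1-> p2 -0-> p1 -0-> p1  → end p1, accepted

w1, w2, w3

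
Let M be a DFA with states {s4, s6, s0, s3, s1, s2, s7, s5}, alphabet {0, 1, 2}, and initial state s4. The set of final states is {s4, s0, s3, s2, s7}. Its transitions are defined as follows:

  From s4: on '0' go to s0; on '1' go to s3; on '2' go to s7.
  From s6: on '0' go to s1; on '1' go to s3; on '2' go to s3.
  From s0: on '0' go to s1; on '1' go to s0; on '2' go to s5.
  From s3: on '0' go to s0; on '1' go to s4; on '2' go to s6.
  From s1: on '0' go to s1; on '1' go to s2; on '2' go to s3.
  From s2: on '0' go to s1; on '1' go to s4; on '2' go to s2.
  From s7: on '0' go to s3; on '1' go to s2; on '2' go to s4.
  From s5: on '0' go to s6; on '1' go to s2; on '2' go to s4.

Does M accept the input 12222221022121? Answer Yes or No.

start at s4
read '1': s4 → s3
read '2': s3 → s6
read '2': s6 → s3
read '2': s3 → s6
read '2': s6 → s3
read '2': s3 → s6
read '2': s6 → s3
read '1': s3 → s4
read '0': s4 → s0
read '2': s0 → s5
read '2': s5 → s4
read '1': s4 → s3
read '2': s3 → s6
read '1': s6 → s3
End state s3 is accepting.

Yes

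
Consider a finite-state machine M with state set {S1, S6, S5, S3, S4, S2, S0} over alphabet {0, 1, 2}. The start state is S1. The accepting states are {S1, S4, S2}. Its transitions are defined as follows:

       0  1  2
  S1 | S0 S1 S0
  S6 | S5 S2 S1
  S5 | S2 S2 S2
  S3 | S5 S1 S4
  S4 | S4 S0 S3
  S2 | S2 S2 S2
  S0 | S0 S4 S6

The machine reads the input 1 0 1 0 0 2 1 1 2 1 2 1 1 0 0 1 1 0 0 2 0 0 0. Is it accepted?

Yes

start at S1
read '1': S1 → S1
read '0': S1 → S0
read '1': S0 → S4
read '0': S4 → S4
read '0': S4 → S4
read '2': S4 → S3
read '1': S3 → S1
read '1': S1 → S1
read '2': S1 → S0
read '1': S0 → S4
read '2': S4 → S3
read '1': S3 → S1
read '1': S1 → S1
read '0': S1 → S0
read '0': S0 → S0
read '1': S0 → S4
read '1': S4 → S0
read '0': S0 → S0
read '0': S0 → S0
read '2': S0 → S6
read '0': S6 → S5
read '0': S5 → S2
read '0': S2 → S2
End state S2 is accepting.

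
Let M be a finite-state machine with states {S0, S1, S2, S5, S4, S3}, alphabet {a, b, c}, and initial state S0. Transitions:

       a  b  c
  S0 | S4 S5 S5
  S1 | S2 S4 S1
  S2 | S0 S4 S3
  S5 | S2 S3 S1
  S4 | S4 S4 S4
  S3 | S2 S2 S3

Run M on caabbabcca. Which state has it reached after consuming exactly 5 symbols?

start at S0
read 'c': S0 → S5
read 'a': S5 → S2
read 'a': S2 → S0
read 'b': S0 → S5
read 'b': S5 → S3
After 5 symbols: S3.

S3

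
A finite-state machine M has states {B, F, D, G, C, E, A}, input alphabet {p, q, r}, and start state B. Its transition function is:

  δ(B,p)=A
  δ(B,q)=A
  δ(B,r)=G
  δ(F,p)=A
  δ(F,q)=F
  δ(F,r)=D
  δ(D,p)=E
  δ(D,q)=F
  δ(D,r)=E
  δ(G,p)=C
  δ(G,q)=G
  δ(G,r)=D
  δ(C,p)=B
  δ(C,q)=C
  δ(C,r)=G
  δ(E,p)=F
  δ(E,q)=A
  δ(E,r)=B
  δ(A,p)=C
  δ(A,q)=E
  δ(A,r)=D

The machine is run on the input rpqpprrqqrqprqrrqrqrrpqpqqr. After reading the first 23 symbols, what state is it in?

F

B → G → C → C → B → A → D → E → A → E → B → A → C → G → G → D → E → A → D → F → D → E → F → F
After 23 symbols: F.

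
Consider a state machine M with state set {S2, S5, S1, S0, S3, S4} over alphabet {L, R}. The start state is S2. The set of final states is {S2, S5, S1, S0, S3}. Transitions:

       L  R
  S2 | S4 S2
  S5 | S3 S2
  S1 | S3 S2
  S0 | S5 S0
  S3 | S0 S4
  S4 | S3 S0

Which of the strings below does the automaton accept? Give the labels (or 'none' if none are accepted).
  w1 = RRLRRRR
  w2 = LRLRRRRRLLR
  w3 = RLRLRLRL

w1:
  start at S2
  read 'R': S2 → S2
  read 'R': S2 → S2
  read 'L': S2 → S4
  read 'R': S4 → S0
  read 'R': S0 → S0
  read 'R': S0 → S0
  read 'R': S0 → S0
  end S0, accepted
w2:
  start at S2
  read 'L': S2 → S4
  read 'R': S4 → S0
  read 'L': S0 → S5
  read 'R': S5 → S2
  read 'R': S2 → S2
  read 'R': S2 → S2
  read 'R': S2 → S2
  read 'R': S2 → S2
  read 'L': S2 → S4
  read 'L': S4 → S3
  read 'R': S3 → S4
  end S4, rejected
w3:
  start at S2
  read 'R': S2 → S2
  read 'L': S2 → S4
  read 'R': S4 → S0
  read 'L': S0 → S5
  read 'R': S5 → S2
  read 'L': S2 → S4
  read 'R': S4 → S0
  read 'L': S0 → S5
  end S5, accepted

w1, w3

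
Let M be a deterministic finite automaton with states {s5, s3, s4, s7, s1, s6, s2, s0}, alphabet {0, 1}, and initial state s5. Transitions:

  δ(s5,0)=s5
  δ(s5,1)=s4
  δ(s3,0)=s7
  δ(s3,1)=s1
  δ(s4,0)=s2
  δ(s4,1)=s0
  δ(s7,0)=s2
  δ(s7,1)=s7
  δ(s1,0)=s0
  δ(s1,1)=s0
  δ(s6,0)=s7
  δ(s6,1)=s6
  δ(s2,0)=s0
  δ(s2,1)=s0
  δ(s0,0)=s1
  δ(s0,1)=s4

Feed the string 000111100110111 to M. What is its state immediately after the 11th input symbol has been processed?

s0

start at s5
read '0': s5 → s5
read '0': s5 → s5
read '0': s5 → s5
read '1': s5 → s4
read '1': s4 → s0
read '1': s0 → s4
read '1': s4 → s0
read '0': s0 → s1
read '0': s1 → s0
read '1': s0 → s4
read '1': s4 → s0
After 11 symbols: s0.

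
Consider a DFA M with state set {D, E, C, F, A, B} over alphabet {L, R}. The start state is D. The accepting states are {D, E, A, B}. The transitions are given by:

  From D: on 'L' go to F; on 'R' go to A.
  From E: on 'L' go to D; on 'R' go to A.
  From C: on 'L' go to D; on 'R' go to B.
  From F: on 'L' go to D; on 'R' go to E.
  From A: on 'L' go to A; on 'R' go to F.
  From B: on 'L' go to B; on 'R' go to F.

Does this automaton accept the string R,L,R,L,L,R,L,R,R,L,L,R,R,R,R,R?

Yes

start at D
read 'R': D → A
read 'L': A → A
read 'R': A → F
read 'L': F → D
read 'L': D → F
read 'R': F → E
read 'L': E → D
read 'R': D → A
read 'R': A → F
read 'L': F → D
read 'L': D → F
read 'R': F → E
read 'R': E → A
read 'R': A → F
read 'R': F → E
read 'R': E → A
End state A is accepting.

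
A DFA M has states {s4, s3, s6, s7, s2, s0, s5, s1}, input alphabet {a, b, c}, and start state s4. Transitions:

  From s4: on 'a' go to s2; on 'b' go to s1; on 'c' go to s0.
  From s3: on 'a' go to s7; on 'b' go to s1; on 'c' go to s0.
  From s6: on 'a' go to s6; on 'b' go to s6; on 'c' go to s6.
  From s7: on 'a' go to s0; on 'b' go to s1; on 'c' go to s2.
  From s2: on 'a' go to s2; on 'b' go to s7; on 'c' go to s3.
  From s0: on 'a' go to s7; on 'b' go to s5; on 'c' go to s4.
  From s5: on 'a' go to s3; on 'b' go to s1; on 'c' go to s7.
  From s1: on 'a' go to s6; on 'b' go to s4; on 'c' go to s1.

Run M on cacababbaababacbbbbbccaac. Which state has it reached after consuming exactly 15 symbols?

Trace: s4 -c-> s0 -a-> s7 -c-> s2 -a-> s2 -b-> s7 -a-> s0 -b-> s5 -b-> s1 -a-> s6 -a-> s6 -b-> s6 -a-> s6 -b-> s6 -a-> s6 -c-> s6
After 15 symbols: s6.

s6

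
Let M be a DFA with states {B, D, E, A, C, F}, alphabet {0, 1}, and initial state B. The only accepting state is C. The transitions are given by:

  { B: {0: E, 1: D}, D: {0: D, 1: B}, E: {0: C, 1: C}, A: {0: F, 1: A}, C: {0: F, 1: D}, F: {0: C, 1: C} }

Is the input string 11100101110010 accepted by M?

B → D → B → D → D → D → B → E → C → D → B → E → C → D → D
End state D is not accepting.

No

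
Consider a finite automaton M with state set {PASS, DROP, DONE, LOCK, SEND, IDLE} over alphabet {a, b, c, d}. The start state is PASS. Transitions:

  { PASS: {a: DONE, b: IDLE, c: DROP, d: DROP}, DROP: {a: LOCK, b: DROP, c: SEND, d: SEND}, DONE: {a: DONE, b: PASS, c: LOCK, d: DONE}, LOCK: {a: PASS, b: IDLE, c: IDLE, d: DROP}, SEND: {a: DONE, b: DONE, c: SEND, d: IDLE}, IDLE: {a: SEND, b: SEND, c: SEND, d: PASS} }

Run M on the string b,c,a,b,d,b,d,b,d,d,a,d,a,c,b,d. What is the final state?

Trace: PASS -b-> IDLE -c-> SEND -a-> DONE -b-> PASS -d-> DROP -b-> DROP -d-> SEND -b-> DONE -d-> DONE -d-> DONE -a-> DONE -d-> DONE -a-> DONE -c-> LOCK -b-> IDLE -d-> PASS

PASS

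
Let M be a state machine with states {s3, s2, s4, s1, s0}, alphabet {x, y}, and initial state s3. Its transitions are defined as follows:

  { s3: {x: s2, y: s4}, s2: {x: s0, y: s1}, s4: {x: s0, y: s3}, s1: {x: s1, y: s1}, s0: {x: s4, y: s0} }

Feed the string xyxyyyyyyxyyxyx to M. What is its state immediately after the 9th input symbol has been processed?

start at s3
read 'x': s3 → s2
read 'y': s2 → s1
read 'x': s1 → s1
read 'y': s1 → s1
read 'y': s1 → s1
read 'y': s1 → s1
read 'y': s1 → s1
read 'y': s1 → s1
read 'y': s1 → s1
After 9 symbols: s1.

s1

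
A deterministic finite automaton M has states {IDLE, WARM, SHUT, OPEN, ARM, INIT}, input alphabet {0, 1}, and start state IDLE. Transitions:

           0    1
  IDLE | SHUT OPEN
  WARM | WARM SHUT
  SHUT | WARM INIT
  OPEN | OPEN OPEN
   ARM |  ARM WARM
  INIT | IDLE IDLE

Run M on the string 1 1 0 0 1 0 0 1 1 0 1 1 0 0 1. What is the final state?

IDLE → OPEN → OPEN → OPEN → OPEN → OPEN → OPEN → OPEN → OPEN → OPEN → OPEN → OPEN → OPEN → OPEN → OPEN → OPEN

OPEN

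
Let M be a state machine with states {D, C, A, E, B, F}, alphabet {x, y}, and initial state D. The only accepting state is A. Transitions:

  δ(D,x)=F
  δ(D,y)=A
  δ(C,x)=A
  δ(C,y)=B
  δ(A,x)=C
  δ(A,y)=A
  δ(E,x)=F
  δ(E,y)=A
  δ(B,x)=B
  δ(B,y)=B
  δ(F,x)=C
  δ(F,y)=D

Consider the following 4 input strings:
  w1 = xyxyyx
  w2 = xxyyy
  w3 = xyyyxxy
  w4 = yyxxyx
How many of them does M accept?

1

w1: Trace: D -x-> F -y-> D -x-> F -y-> D -y-> A -x-> C  → end C, rejected
w2: Trace: D -x-> F -x-> C -y-> B -y-> B -y-> B  → end B, rejected
w3: Trace: D -x-> F -y-> D -y-> A -y-> A -x-> C -x-> A -y-> A  → end A, accepted
w4: Trace: D -y-> A -y-> A -x-> C -x-> A -y-> A -x-> C  → end C, rejected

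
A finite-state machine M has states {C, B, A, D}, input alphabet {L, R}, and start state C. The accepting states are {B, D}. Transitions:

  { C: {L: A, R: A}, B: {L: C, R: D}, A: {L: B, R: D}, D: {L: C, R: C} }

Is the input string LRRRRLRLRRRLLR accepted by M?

No

start at C
read 'L': C → A
read 'R': A → D
read 'R': D → C
read 'R': C → A
read 'R': A → D
read 'L': D → C
read 'R': C → A
read 'L': A → B
read 'R': B → D
read 'R': D → C
read 'R': C → A
read 'L': A → B
read 'L': B → C
read 'R': C → A
End state A is not accepting.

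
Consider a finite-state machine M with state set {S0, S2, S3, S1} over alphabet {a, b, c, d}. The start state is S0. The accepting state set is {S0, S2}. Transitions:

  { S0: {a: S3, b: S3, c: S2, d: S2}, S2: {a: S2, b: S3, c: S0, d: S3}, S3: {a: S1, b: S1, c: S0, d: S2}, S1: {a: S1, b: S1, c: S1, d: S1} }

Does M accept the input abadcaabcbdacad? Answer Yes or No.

No

Trace: S0 -a-> S3 -b-> S1 -a-> S1 -d-> S1 -c-> S1 -a-> S1 -a-> S1 -b-> S1 -c-> S1 -b-> S1 -d-> S1 -a-> S1 -c-> S1 -a-> S1 -d-> S1
End state S1 is not accepting.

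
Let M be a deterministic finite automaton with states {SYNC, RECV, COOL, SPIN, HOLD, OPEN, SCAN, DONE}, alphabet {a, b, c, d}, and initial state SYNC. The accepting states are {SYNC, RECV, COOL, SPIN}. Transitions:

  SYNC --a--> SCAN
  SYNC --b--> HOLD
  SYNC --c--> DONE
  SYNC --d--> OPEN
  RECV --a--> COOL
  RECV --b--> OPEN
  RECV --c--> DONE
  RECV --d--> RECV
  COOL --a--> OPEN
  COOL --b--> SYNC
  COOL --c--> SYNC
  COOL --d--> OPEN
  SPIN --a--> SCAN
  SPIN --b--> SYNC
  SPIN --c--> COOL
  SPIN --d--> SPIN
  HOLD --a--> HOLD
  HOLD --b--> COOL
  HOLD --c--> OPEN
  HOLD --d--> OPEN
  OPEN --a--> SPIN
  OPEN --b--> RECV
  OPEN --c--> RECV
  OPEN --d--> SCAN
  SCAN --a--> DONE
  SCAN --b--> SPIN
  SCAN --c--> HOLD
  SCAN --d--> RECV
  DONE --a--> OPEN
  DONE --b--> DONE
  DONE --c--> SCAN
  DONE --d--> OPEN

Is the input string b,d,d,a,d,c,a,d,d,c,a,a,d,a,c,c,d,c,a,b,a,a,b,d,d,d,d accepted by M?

Yes

start at SYNC
read 'b': SYNC → HOLD
read 'd': HOLD → OPEN
read 'd': OPEN → SCAN
read 'a': SCAN → DONE
read 'd': DONE → OPEN
read 'c': OPEN → RECV
read 'a': RECV → COOL
read 'd': COOL → OPEN
read 'd': OPEN → SCAN
read 'c': SCAN → HOLD
read 'a': HOLD → HOLD
read 'a': HOLD → HOLD
read 'd': HOLD → OPEN
read 'a': OPEN → SPIN
read 'c': SPIN → COOL
read 'c': COOL → SYNC
read 'd': SYNC → OPEN
read 'c': OPEN → RECV
read 'a': RECV → COOL
read 'b': COOL → SYNC
read 'a': SYNC → SCAN
read 'a': SCAN → DONE
read 'b': DONE → DONE
read 'd': DONE → OPEN
read 'd': OPEN → SCAN
read 'd': SCAN → RECV
read 'd': RECV → RECV
End state RECV is accepting.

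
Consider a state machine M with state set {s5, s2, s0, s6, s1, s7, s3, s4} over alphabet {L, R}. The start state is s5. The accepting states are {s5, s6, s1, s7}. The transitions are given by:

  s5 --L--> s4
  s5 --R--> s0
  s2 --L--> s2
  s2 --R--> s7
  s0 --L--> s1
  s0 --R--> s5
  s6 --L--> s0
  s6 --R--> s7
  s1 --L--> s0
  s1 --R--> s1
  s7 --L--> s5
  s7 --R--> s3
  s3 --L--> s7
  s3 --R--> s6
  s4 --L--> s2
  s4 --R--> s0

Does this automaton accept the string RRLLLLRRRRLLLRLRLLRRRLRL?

Yes

s5 → s0 → s5 → s4 → s2 → s2 → s2 → s7 → s3 → s6 → s7 → s5 → s4 → s2 → s7 → s5 → s0 → s1 → s0 → s5 → s0 → s5 → s4 → s0 → s1
End state s1 is accepting.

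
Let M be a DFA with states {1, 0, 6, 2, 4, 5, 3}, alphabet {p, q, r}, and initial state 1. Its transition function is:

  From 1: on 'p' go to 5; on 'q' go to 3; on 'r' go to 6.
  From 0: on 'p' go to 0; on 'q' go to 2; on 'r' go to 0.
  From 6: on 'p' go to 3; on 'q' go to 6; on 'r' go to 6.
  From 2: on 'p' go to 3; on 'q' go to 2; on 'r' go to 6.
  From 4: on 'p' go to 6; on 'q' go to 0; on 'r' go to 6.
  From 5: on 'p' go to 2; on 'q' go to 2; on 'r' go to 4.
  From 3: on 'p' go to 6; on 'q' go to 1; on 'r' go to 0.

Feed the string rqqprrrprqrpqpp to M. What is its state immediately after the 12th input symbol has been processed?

1 → 6 → 6 → 6 → 3 → 0 → 0 → 0 → 0 → 0 → 2 → 6 → 3
After 12 symbols: 3.

3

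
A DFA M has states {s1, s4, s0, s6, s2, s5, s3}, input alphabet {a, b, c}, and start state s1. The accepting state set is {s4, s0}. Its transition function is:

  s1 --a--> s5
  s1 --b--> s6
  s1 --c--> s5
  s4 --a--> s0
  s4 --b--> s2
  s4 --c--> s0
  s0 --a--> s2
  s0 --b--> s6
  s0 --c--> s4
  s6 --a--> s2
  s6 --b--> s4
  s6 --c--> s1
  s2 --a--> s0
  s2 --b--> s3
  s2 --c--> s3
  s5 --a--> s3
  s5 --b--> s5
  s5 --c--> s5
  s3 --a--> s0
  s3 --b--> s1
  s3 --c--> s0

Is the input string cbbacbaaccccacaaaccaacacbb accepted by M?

s1 → s5 → s5 → s5 → s3 → s0 → s6 → s2 → s0 → s4 → s0 → s4 → s0 → s2 → s3 → s0 → s2 → s0 → s4 → s0 → s2 → s0 → s4 → s0 → s4 → s2 → s3
End state s3 is not accepting.

No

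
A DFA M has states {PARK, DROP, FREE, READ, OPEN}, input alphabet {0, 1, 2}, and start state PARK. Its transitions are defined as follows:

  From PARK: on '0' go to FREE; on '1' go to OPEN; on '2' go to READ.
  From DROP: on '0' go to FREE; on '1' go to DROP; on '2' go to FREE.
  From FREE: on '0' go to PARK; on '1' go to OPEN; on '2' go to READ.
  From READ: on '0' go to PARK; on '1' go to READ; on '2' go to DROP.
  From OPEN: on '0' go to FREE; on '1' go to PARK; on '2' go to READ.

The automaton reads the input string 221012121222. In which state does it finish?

DROP

PARK → READ → DROP → DROP → FREE → OPEN → READ → READ → DROP → DROP → FREE → READ → DROP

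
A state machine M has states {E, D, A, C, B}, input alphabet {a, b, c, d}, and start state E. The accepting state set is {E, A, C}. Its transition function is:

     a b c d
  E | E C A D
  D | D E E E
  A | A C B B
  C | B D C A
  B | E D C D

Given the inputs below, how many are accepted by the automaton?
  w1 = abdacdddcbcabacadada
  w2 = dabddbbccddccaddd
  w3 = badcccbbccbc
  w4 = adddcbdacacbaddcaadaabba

w1: Trace: E -a-> E -b-> C -d-> A -a-> A -c-> B -d-> D -d-> E -d-> D -c-> E -b-> C -c-> C -a-> B -b-> D -a-> D -c-> E -a-> E -d-> D -a-> D -d-> E -a-> E  → end E, accepted
w2: Trace: E -d-> D -a-> D -b-> E -d-> D -d-> E -b-> C -b-> D -c-> E -c-> A -d-> B -d-> D -c-> E -c-> A -a-> A -d-> B -d-> D -d-> E  → end E, accepted
w3: Trace: E -b-> C -a-> B -d-> D -c-> E -c-> A -c-> B -b-> D -b-> E -c-> A -c-> B -b-> D -c-> E  → end E, accepted
w4: Trace: E -a-> E -d-> D -d-> E -d-> D -c-> E -b-> C -d-> A -a-> A -c-> B -a-> E -c-> A -b-> C -a-> B -d-> D -d-> E -c-> A -a-> A -a-> A -d-> B -a-> E -a-> E -b-> C -b-> D -a-> D  → end D, rejected

3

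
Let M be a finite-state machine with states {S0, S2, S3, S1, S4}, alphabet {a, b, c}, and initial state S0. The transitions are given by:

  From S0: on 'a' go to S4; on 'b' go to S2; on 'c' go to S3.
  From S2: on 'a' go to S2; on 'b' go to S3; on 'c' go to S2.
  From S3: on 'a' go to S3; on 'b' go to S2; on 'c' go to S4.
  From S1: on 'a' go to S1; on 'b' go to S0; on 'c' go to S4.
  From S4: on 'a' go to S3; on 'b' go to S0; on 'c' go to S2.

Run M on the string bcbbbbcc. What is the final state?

start at S0
read 'b': S0 → S2
read 'c': S2 → S2
read 'b': S2 → S3
read 'b': S3 → S2
read 'b': S2 → S3
read 'b': S3 → S2
read 'c': S2 → S2
read 'c': S2 → S2

S2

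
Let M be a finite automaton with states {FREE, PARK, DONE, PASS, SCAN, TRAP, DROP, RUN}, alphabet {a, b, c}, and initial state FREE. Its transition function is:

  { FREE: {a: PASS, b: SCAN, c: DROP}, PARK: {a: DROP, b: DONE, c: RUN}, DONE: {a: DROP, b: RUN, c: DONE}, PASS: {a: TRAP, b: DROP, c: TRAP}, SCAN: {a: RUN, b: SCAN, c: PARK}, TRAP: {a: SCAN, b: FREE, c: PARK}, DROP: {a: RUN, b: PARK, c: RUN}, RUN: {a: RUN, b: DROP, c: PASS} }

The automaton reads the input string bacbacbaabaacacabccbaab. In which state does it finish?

DROP

Trace: FREE -b-> SCAN -a-> RUN -c-> PASS -b-> DROP -a-> RUN -c-> PASS -b-> DROP -a-> RUN -a-> RUN -b-> DROP -a-> RUN -a-> RUN -c-> PASS -a-> TRAP -c-> PARK -a-> DROP -b-> PARK -c-> RUN -c-> PASS -b-> DROP -a-> RUN -a-> RUN -b-> DROP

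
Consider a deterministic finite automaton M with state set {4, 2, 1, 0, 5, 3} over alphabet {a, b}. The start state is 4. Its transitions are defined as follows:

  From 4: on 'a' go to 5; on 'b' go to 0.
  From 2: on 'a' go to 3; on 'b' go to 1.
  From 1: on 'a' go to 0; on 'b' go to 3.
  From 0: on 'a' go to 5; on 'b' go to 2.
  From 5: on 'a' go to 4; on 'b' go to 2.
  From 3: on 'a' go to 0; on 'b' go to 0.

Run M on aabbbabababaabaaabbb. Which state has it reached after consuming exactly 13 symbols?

0

4 → 5 → 4 → 0 → 2 → 1 → 0 → 2 → 3 → 0 → 5 → 2 → 3 → 0
After 13 symbols: 0.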